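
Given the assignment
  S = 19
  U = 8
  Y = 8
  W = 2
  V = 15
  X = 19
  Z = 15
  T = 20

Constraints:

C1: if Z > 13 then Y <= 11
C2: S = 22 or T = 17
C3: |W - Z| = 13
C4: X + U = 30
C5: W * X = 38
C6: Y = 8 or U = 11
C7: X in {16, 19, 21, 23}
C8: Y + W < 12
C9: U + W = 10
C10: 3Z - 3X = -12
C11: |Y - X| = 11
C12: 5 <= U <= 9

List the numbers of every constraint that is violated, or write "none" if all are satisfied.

C1: Z = 15 > 13, so we need Y ≤ 11; Y = 8 ≤ 11  yes
C2: S = 19 ≠ 22 and T = 20 ≠ 17; both disjuncts false  no
C3: |2 - 15| = 13  yes
C4: X + U = 19 + 8 = 27, not 30  no
C5: W * X = 2 * 19 = 38  yes
C6: Y = 8 = 8 (first disjunct)  yes
C7: X = 19 is in {16, 19, 21, 23}  yes
C8: Y + W = 8 + 2 = 10; 10 < 12  yes
C9: U + W = 8 + 2 = 10  yes
C10: 3Z - 3X = 3(15) - 3(19) = -12  yes
C11: |8 - 19| = 11  yes
C12: U = 8 lies in [5, 9]  yes

Violated: 2 and 4.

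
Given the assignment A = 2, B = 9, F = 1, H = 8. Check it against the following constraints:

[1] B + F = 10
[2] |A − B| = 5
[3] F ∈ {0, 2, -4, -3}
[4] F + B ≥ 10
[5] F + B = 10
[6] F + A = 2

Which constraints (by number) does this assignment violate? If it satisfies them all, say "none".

[1] B + F = 9 + 1 = 10 — OK.
[2] |2 − 9| = 7, not 5 — violated.
[3] F = 1 is not in {0, 2, -4, -3} — violated.
[4] F + B = 1 + 9 = 10; 10 ≥ 10 — OK.
[5] F + B = 1 + 9 = 10 — OK.
[6] F + A = 1 + 2 = 3, not 2 — violated.

Constraints 2, 3, and 6 are violated.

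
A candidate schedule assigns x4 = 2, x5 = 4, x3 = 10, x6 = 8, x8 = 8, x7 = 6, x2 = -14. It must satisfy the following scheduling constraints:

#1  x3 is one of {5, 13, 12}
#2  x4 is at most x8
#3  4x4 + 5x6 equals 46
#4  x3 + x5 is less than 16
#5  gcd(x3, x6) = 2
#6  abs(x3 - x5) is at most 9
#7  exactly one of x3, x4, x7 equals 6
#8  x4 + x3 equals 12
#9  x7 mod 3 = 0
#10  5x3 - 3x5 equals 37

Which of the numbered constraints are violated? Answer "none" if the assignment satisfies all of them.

Violated: 1, 3, 10.

#1 x3 = 10 is not in {5, 13, 12} — violated.
#2 x4 = 2, x8 = 8; 2 ≤ 8 — satisfied.
#3 4x4 + 5x6 = 4(2) + 5(8) = 48, not 46 — violated.
#4 x3 + x5 = 10 + 4 = 14; 14 < 16 — satisfied.
#5 gcd(10, 8) = 2 — satisfied.
#6 abs(10 - 4) = 6; 6 ≤ 9 — satisfied.
#7 x3=10, x4=2, x7=6; 1 of them equals 6 — satisfied.
#8 x4 + x3 = 2 + 10 = 12 — satisfied.
#9 6 mod 3 = 0 — satisfied.
#10 5x3 - 3x5 = 5(10) - 3(4) = 38, not 37 — violated.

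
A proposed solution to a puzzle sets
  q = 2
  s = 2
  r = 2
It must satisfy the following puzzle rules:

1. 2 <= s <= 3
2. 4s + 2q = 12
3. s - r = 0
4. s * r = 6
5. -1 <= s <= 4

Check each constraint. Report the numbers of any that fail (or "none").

1. s = 2 lies in [2, 3]  holds
2. 4s + 2q = 4(2) + 2(2) = 12  holds
3. s - r = 2 - 2 = 0  holds
4. s * r = 2 * 2 = 4, not 6  fails
5. s = 2 lies in [-1, 4]  holds

The assignment fails constraint 4.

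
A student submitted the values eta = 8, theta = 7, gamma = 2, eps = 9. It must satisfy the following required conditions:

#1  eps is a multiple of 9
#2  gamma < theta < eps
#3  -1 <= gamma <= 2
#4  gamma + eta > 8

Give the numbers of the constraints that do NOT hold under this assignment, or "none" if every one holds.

None — every constraint holds.

#1 9 / 9 = 1, so 9 divides 9 — holds.
#2 values 2 < 7 < 9 — holds.
#3 gamma = 2 lies in [-1, 2] — holds.
#4 gamma + eta = 2 + 8 = 10; 10 > 8 — holds.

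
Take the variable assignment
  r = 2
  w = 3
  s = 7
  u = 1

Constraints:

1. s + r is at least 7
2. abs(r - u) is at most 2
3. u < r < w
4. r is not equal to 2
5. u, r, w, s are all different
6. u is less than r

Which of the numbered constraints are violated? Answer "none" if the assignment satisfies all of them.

1. s + r = 7 + 2 = 9; 9 ≥ 7 — OK.
2. abs(2 - 1) = 1; 1 ≤ 2 — OK.
3. values 1 < 2 < 3 — OK.
4. r = 2, but 2 is required to differ — violated.
5. values 1, 2, 3, 7 are pairwise distinct — OK.
6. u = 1, r = 2; 1 < 2 — OK.

Violated: 4.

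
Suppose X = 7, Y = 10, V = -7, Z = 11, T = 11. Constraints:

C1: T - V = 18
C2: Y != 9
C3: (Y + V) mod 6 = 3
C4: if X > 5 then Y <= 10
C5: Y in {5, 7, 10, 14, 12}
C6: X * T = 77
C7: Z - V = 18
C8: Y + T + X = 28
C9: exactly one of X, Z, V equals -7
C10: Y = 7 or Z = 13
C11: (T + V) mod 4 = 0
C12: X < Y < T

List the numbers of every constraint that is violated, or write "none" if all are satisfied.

C1: T - V = 11 - (-7) = 18  ✔
C2: Y = 10, and 10 ≠ 9  ✔
C3: Y + V = 3; 3 mod 6 = 3  ✔
C4: X = 7 > 5, so we need Y ≤ 10; Y = 10 ≤ 10  ✔
C5: Y = 10 is in {5, 7, 10, 14, 12}  ✔
C6: X * T = 7 * 11 = 77  ✔
C7: Z - V = 11 - (-7) = 18  ✔
C8: Y + T + X = 10 + 11 + 7 = 28  ✔
C9: X=7, Z=11, V=-7; 1 of them equals -7  ✔
C10: Y = 10 ≠ 7 and Z = 11 ≠ 13; both disjuncts false  ✘
C11: T + V = 4; 4 mod 4 = 0  ✔
C12: values 7 < 10 < 11  ✔

Violated: 10.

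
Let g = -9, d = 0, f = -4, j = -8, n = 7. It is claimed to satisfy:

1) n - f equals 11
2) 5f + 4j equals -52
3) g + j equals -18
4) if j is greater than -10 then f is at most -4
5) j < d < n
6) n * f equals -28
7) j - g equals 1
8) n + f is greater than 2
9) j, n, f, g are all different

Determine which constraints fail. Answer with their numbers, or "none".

1) n - f = 7 - (-4) = 11 — satisfied.
2) 5f + 4j = 5(-4) + 4(-8) = -52 — satisfied.
3) g + j = -9 + (-8) = -17, not -18 — violated.
4) j = -8 > -10, so we need f ≤ -4; f = -4 ≤ -4 — satisfied.
5) values -8 < 0 < 7 — satisfied.
6) n * f = 7 * (-4) = -28 — satisfied.
7) j - g = -8 - (-9) = 1 — satisfied.
8) n + f = 7 + (-4) = 3; 3 > 2 — satisfied.
9) values -8, 7, -4, -9 are pairwise distinct — satisfied.

The assignment fails constraint 3.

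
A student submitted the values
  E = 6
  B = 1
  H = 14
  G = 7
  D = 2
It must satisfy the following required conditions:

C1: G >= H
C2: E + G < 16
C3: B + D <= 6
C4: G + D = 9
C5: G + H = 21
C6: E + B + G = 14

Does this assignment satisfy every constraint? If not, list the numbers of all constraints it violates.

Constraint 1 is violated.

C1: G = 7, H = 14; 7 < 14 (want ≥)  ✘
C2: E + G = 6 + 7 = 13; 13 < 16  ✔
C3: B + D = 1 + 2 = 3; 3 ≤ 6  ✔
C4: G + D = 7 + 2 = 9  ✔
C5: G + H = 7 + 14 = 21  ✔
C6: E + B + G = 6 + 1 + 7 = 14  ✔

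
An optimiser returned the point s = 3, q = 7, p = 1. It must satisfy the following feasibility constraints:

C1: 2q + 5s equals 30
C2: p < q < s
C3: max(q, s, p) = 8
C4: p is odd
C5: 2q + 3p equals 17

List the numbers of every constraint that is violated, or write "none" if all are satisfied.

C1: 2q + 5s = 2(7) + 5(3) = 29, not 30 — violated.
C2: values 1, 7, 3; q = 7 is not < s = 3 — violated.
C3: max(7, 3, 1) = 7, not 8 — violated.
C4: p = 1 is odd — OK.
C5: 2q + 3p = 2(7) + 3(1) = 17 — OK.

The assignment fails constraints 1, 2, and 3.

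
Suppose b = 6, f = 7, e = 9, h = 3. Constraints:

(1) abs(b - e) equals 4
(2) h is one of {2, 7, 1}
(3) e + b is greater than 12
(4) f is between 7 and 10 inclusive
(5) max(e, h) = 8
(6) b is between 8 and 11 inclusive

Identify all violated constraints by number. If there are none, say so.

No — constraints 1, 2, 5, 6 are not satisfied.

(1) abs(6 - 9) = 3, not 4 — fails.
(2) h = 3 is not in {2, 7, 1} — fails.
(3) e + b = 9 + 6 = 15; 15 > 12 — holds.
(4) f = 7 lies in [7, 10] — holds.
(5) max(9, 3) = 9, not 8 — fails.
(6) b = 6 is outside [8, 11] — fails.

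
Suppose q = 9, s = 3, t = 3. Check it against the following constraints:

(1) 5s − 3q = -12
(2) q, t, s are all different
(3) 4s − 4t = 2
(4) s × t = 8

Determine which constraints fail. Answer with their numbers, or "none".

Constraints 2, 3, and 4 are violated.

(1) 5s − 3q = 5(3) − 3(9) = -12 — holds.
(2) t = s = 3, not all different — does not hold.
(3) 4s − 4t = 4(3) − 4(3) = 0, not 2 — does not hold.
(4) s × t = 3 × 3 = 9, not 8 — does not hold.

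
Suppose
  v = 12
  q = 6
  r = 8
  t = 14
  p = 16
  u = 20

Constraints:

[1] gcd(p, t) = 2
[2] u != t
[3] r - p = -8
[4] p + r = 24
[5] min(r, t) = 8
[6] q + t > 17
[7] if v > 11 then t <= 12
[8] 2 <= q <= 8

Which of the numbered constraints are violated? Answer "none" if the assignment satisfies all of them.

The assignment fails constraint 7.

[1] gcd(16, 14) = 2  yes
[2] u = 20, t = 14; distinct  yes
[3] r - p = 8 - 16 = -8  yes
[4] p + r = 16 + 8 = 24  yes
[5] min(8, 14) = 8  yes
[6] q + t = 6 + 14 = 20; 20 > 17  yes
[7] v = 12 > 11, so we need t ≤ 12; but t = 14 > 12  no
[8] q = 6 lies in [2, 8]  yes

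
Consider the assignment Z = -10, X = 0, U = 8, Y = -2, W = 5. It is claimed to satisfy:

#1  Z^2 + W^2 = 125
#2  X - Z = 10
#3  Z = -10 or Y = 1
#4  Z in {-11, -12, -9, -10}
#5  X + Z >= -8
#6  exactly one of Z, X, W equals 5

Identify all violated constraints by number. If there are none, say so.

Constraint 5 does not hold.

#1 Z^2 + W^2 = (-10)^2 + 5^2 = 100 + 25 = 125 — OK.
#2 X - Z = 0 - (-10) = 10 — OK.
#3 Z = -10 = -10 (first disjunct) — OK.
#4 Z = -10 is in {-11, -12, -9, -10} — OK.
#5 X + Z = 0 + (-10) = -10; -10 < -8, bound -8 not met — violated.
#6 Z=-10, X=0, W=5; 1 of them equals 5 — OK.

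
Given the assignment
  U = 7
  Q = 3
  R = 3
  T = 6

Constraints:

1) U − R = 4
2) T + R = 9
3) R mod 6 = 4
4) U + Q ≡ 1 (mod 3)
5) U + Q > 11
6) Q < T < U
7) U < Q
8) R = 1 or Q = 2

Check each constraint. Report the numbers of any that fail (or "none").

Constraints 3, 5, 7, and 8 do not hold.

1) U − R = 7 − 3 = 4 — holds.
2) T + R = 6 + 3 = 9 — holds.
3) 3 mod 6 = 3, not 4 — fails.
4) U + Q = 10; 10 mod 3 = 1 — holds.
5) U + Q = 7 + 3 = 10; 10 ≤ 11, bound 11 not met — fails.
6) values 3 < 6 < 7 — holds.
7) U = 7, Q = 3; 7 ≥ 3 (want <) — fails.
8) R = 3 ≠ 1 and Q = 3 ≠ 2; both disjuncts false — fails.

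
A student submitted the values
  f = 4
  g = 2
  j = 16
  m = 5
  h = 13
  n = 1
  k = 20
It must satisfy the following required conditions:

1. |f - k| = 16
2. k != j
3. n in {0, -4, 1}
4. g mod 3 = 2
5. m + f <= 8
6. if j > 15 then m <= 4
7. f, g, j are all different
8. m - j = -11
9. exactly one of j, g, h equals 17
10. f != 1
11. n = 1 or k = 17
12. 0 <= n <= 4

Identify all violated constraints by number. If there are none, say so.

No — constraints 5, 6, 9 are not satisfied.

1. |4 - 20| = 16 — holds.
2. k = 20, j = 16; distinct — holds.
3. n = 1 is in {0, -4, 1} — holds.
4. 2 mod 3 = 2 — holds.
5. m + f = 5 + 4 = 9; 9 > 8, bound 8 not met — fails.
6. j = 16 > 15, so we need m ≤ 4; but m = 5 > 4 — fails.
7. values 4, 2, 16 are pairwise distinct — holds.
8. m - j = 5 - 16 = -11 — holds.
9. j=16, g=2, h=13; 0 of them equal 17, not exactly one — fails.
10. f = 4, and 4 ≠ 1 — holds.
11. n = 1 = 1 (first disjunct) — holds.
12. n = 1 lies in [0, 4] — holds.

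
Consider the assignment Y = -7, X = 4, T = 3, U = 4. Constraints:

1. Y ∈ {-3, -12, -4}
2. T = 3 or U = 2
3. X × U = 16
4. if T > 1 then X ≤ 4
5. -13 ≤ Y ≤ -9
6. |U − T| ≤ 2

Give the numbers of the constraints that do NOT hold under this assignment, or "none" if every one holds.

Constraints 1 and 5 are violated.

1. Y = -7 is not in {-3, -12, -4} — violated.
2. T = 3 = 3 (first disjunct) — OK.
3. X × U = 4 × 4 = 16 — OK.
4. T = 3 > 1, so we need X ≤ 4; X = 4 ≤ 4 — OK.
5. Y = -7 is outside [-13, -9] — violated.
6. |4 − 3| = 1; 1 ≤ 2 — OK.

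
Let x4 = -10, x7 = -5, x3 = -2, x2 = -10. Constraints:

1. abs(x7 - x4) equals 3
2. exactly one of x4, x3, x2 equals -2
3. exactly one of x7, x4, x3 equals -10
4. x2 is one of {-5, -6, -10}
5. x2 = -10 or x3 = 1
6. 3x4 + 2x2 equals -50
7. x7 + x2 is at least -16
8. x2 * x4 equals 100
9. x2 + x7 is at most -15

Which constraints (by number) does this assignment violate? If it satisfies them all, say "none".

Constraint 1 does not hold.

1. abs(-5 - (-10)) = 5, not 3  ✗
2. x4=-10, x3=-2, x2=-10; 1 of them equals -2  ✓
3. x7=-5, x4=-10, x3=-2; 1 of them equals -10  ✓
4. x2 = -10 is in {-5, -6, -10}  ✓
5. x2 = -10 = -10 (first disjunct)  ✓
6. 3x4 + 2x2 = 3(-10) + 2(-10) = -50  ✓
7. x7 + x2 = -5 + (-10) = -15; -15 ≥ -16  ✓
8. x2 * x4 = -10 * (-10) = 100  ✓
9. x2 + x7 = -10 + (-5) = -15; -15 ≤ -15  ✓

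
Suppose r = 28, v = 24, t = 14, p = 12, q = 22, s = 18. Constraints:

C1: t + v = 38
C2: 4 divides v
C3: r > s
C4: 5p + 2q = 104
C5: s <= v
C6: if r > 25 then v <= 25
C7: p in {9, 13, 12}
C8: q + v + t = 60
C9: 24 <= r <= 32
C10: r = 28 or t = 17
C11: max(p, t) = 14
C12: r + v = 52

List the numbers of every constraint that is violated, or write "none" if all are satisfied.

The assignment satisfies every constraint.

C1: t + v = 14 + 24 = 38 — OK.
C2: 24 / 4 = 6, so 4 divides 24 — OK.
C3: r = 28, s = 18; 28 > 18 — OK.
C4: 5p + 2q = 5(12) + 2(22) = 104 — OK.
C5: s = 18, v = 24; 18 ≤ 24 — OK.
C6: r = 28 > 25, so we need v ≤ 25; v = 24 ≤ 25 — OK.
C7: p = 12 is in {9, 13, 12} — OK.
C8: q + v + t = 22 + 24 + 14 = 60 — OK.
C9: r = 28 lies in [24, 32] — OK.
C10: r = 28 = 28 (first disjunct) — OK.
C11: max(12, 14) = 14 — OK.
C12: r + v = 28 + 24 = 52 — OK.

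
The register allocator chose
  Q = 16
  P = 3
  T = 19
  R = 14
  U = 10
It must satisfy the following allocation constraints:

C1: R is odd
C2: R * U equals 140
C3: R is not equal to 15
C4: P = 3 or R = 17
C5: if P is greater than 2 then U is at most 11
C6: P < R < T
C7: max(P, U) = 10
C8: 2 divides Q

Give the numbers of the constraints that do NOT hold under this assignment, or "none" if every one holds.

The assignment fails constraint 1.

C1: R = 14 is even — violated.
C2: R * U = 14 * 10 = 140 — OK.
C3: R = 14, and 14 ≠ 15 — OK.
C4: P = 3 = 3 (first disjunct) — OK.
C5: P = 3 > 2, so we need U ≤ 11; U = 10 ≤ 11 — OK.
C6: values 3 < 14 < 19 — OK.
C7: max(3, 10) = 10 — OK.
C8: 16 / 2 = 8, so 2 divides 16 — OK.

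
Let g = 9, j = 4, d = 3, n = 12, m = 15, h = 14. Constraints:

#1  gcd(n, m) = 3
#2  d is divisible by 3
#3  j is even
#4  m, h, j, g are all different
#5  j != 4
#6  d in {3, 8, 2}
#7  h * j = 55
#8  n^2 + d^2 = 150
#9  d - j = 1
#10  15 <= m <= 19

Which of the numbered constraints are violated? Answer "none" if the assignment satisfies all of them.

#1 gcd(12, 15) = 3  holds
#2 3 / 3 = 1, so 3 divides 3  holds
#3 j = 4 is even  holds
#4 values 15, 14, 4, 9 are pairwise distinct  holds
#5 j = 4, but 4 is required to differ  fails
#6 d = 3 is in {3, 8, 2}  holds
#7 h * j = 14 * 4 = 56, not 55  fails
#8 n^2 + d^2 = 12^2 + 3^2 = 144 + 9 = 153, not 150  fails
#9 d - j = 3 - 4 = -1, not 1  fails
#10 m = 15 lies in [15, 19]  holds

Constraints 5, 7, 8, 9 do not hold.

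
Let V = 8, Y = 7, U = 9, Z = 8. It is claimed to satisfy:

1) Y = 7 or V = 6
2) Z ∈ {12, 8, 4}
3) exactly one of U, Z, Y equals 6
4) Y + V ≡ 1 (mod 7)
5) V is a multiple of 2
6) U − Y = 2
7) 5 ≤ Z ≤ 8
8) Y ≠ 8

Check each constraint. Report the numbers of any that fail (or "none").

Constraint 3 is violated.

1) Y = 7 = 7 (first disjunct) — satisfied.
2) Z = 8 is in {12, 8, 4} — satisfied.
3) U=9, Z=8, Y=7; 0 of them equal 6, not exactly one — violated.
4) Y + V = 15; 15 mod 7 = 1 — satisfied.
5) 8 / 2 = 4, so 2 divides 8 — satisfied.
6) U − Y = 9 − 7 = 2 — satisfied.
7) Z = 8 lies in [5, 8] — satisfied.
8) Y = 7, and 7 ≠ 8 — satisfied.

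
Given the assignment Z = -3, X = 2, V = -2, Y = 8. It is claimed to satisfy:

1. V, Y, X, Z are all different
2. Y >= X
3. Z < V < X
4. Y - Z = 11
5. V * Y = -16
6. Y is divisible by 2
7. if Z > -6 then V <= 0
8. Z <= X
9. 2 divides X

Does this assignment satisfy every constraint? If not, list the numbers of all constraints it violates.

No violations.

1. values -2, 8, 2, -3 are pairwise distinct  yes
2. Y = 8, X = 2; 8 ≥ 2  yes
3. values -3 < -2 < 2  yes
4. Y - Z = 8 - (-3) = 11  yes
5. V * Y = -2 * 8 = -16  yes
6. 8 / 2 = 4, so 2 divides 8  yes
7. Z = -3 > -6, so we need V ≤ 0; V = -2 ≤ 0  yes
8. Z = -3, X = 2; -3 ≤ 2  yes
9. 2 / 2 = 1, so 2 divides 2  yes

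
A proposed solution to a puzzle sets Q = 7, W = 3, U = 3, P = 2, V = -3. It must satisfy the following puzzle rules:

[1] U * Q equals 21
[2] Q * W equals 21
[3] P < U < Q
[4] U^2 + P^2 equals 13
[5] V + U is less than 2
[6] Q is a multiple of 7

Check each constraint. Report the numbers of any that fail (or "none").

[1] U * Q = 3 * 7 = 21 — satisfied.
[2] Q * W = 7 * 3 = 21 — satisfied.
[3] values 2 < 3 < 7 — satisfied.
[4] U^2 + P^2 = 3^2 + 2^2 = 9 + 4 = 13 — satisfied.
[5] V + U = -3 + 3 = 0; 0 < 2 — satisfied.
[6] 7 / 7 = 1, so 7 divides 7 — satisfied.

All constraints are satisfied.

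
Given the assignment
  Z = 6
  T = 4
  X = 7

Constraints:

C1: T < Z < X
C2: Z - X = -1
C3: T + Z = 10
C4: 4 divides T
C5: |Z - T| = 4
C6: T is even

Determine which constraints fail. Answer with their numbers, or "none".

C1: values 4 < 6 < 7 — holds.
C2: Z - X = 6 - 7 = -1 — holds.
C3: T + Z = 4 + 6 = 10 — holds.
C4: 4 / 4 = 1, so 4 divides 4 — holds.
C5: |6 - 4| = 2, not 4 — fails.
C6: T = 4 is even — holds.

No — constraint 5 is not satisfied.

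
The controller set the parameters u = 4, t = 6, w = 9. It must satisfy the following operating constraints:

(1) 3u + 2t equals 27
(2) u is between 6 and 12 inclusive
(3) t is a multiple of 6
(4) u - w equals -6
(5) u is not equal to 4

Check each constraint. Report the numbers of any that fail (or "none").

Constraints 1, 2, 4, 5 are violated.

(1) 3u + 2t = 3(4) + 2(6) = 24, not 27 — violated.
(2) u = 4 is outside [6, 12] — violated.
(3) 6 / 6 = 1, so 6 divides 6 — satisfied.
(4) u - w = 4 - 9 = -5, not -6 — violated.
(5) u = 4, but 4 is required to differ — violated.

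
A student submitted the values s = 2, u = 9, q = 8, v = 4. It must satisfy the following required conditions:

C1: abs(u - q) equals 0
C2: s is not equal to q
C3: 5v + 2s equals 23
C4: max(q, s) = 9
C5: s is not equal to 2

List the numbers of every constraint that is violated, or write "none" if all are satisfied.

Violated: 1, 3, 4, 5.

C1: abs(9 - 8) = 1, not 0  false
C2: s = 2, q = 8; distinct  true
C3: 5v + 2s = 5(4) + 2(2) = 24, not 23  false
C4: max(8, 2) = 8, not 9  false
C5: s = 2, but 2 is required to differ  false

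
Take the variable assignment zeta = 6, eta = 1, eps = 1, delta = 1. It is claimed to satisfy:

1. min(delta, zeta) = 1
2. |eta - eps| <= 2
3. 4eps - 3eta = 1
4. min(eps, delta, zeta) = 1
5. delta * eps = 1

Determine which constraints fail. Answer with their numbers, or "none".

1. min(1, 6) = 1  OK
2. |1 - 1| = 0; 0 ≤ 2  OK
3. 4eps - 3eta = 4(1) - 3(1) = 1  OK
4. min(1, 1, 6) = 1  OK
5. delta * eps = 1 * 1 = 1  OK

The assignment satisfies every constraint.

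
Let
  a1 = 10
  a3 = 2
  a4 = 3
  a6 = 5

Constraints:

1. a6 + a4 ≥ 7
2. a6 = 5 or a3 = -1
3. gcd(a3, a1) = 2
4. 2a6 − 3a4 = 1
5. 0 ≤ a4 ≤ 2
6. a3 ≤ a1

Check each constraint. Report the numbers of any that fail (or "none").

Violated: 5.

1. a6 + a4 = 5 + 3 = 8; 8 ≥ 7 — holds.
2. a6 = 5 = 5 (first disjunct) — holds.
3. gcd(2, 10) = 2 — holds.
4. 2a6 − 3a4 = 2(5) − 3(3) = 1 — holds.
5. a4 = 3 is outside [0, 2] — fails.
6. a3 = 2, a1 = 10; 2 ≤ 10 — holds.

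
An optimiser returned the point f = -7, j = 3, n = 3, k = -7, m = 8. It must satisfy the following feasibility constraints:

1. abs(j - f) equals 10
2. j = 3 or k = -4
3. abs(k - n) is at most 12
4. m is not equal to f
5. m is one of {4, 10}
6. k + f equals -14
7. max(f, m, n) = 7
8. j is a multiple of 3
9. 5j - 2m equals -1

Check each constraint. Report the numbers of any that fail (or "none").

The assignment fails constraints 5 and 7.

1. abs(3 - (-7)) = 10  ✓
2. j = 3 = 3 (first disjunct)  ✓
3. abs(-7 - 3) = 10; 10 ≤ 12  ✓
4. m = 8, f = -7; distinct  ✓
5. m = 8 is not in {4, 10}  ✗
6. k + f = -7 + (-7) = -14  ✓
7. max(-7, 8, 3) = 8, not 7  ✗
8. 3 / 3 = 1, so 3 divides 3  ✓
9. 5j - 2m = 5(3) - 2(8) = -1  ✓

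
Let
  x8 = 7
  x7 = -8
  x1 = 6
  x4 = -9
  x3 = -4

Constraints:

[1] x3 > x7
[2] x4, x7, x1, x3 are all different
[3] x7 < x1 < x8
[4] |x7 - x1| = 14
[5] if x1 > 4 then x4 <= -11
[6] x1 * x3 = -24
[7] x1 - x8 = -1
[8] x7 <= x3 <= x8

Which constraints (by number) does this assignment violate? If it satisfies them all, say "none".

Violated: 5.

[1] x3 = -4, x7 = -8; -4 > -8  ✔
[2] values -9, -8, 6, -4 are pairwise distinct  ✔
[3] values -8 < 6 < 7  ✔
[4] |-8 - 6| = 14  ✔
[5] x1 = 6 > 4, so we need x4 ≤ -11; but x4 = -9 > -11  ✘
[6] x1 * x3 = 6 * (-4) = -24  ✔
[7] x1 - x8 = 6 - 7 = -1  ✔
[8] values -8 <= -4 <= 7  ✔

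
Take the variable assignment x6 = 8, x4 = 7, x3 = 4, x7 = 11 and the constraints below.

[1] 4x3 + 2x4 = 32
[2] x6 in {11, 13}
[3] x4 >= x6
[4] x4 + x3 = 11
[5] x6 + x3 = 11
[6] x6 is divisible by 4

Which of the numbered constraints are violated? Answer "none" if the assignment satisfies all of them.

[1] 4x3 + 2x4 = 4(4) + 2(7) = 30, not 32  fails
[2] x6 = 8 is not in {11, 13}  fails
[3] x4 = 7, x6 = 8; 7 < 8 (want ≥)  fails
[4] x4 + x3 = 7 + 4 = 11  holds
[5] x6 + x3 = 8 + 4 = 12, not 11  fails
[6] 8 / 4 = 2, so 4 divides 8  holds

The assignment fails constraints 1, 2, 3, 5.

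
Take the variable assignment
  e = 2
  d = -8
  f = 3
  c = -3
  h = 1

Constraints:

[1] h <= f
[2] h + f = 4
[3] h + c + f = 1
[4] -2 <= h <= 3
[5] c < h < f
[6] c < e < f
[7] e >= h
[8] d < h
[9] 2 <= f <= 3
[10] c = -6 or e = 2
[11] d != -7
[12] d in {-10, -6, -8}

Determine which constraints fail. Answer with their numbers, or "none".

No violations.

[1] h = 1, f = 3; 1 ≤ 3  ✔
[2] h + f = 1 + 3 = 4  ✔
[3] h + c + f = 1 + (-3) + 3 = 1  ✔
[4] h = 1 lies in [-2, 3]  ✔
[5] values -3 < 1 < 3  ✔
[6] values -3 < 2 < 3  ✔
[7] e = 2, h = 1; 2 ≥ 1  ✔
[8] d = -8, h = 1; -8 < 1  ✔
[9] f = 3 lies in [2, 3]  ✔
[10] c = -3 ≠ -6, but e = 2 = 2 (second disjunct)  ✔
[11] d = -8, and -8 ≠ -7  ✔
[12] d = -8 is in {-10, -6, -8}  ✔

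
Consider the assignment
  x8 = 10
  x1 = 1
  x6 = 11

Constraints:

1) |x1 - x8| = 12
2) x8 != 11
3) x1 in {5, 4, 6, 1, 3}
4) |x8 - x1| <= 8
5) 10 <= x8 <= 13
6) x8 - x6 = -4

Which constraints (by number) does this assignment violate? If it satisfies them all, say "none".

Constraints 1, 4, and 6 are violated.

1) |1 - 10| = 9, not 12 — fails.
2) x8 = 10, and 10 ≠ 11 — holds.
3) x1 = 1 is in {5, 4, 6, 1, 3} — holds.
4) |10 - 1| = 9; 9 > 8, exceeds bound 8 — fails.
5) x8 = 10 lies in [10, 13] — holds.
6) x8 - x6 = 10 - 11 = -1, not -4 — fails.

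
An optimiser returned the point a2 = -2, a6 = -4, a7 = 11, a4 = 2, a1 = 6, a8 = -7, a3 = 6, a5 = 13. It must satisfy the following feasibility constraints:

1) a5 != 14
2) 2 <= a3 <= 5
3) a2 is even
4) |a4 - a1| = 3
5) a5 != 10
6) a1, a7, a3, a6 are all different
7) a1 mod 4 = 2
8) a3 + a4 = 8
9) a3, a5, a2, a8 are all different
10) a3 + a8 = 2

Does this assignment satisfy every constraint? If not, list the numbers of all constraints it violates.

1) a5 = 13, and 13 ≠ 14  OK
2) a3 = 6 is outside [2, 5]  FAIL
3) a2 = -2 is even  OK
4) |2 - 6| = 4, not 3  FAIL
5) a5 = 13, and 13 ≠ 10  OK
6) a1 = a3 = 6, not all different  FAIL
7) 6 mod 4 = 2  OK
8) a3 + a4 = 6 + 2 = 8  OK
9) values 6, 13, -2, -7 are pairwise distinct  OK
10) a3 + a8 = 6 + (-7) = -1, not 2  FAIL

Constraints 2, 4, 6, 10 do not hold.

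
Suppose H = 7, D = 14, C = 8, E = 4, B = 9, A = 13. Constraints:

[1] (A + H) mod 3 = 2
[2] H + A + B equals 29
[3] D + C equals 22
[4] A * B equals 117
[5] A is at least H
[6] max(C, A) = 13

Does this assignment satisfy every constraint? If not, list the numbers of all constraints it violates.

[1] A + H = 20; 20 mod 3 = 2 — holds.
[2] H + A + B = 7 + 13 + 9 = 29 — holds.
[3] D + C = 14 + 8 = 22 — holds.
[4] A * B = 13 * 9 = 117 — holds.
[5] A = 13, H = 7; 13 ≥ 7 — holds.
[6] max(8, 13) = 13 — holds.

Yes — all constraints hold.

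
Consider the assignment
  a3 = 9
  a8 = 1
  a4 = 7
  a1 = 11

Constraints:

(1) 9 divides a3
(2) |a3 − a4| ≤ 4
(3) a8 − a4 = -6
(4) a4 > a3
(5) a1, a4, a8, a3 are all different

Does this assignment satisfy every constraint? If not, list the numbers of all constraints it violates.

No — constraint 4 is not satisfied.

(1) 9 / 9 = 1, so 9 divides 9  ✔
(2) |9 − 7| = 2; 2 ≤ 4  ✔
(3) a8 − a4 = 1 − 7 = -6  ✔
(4) a4 = 7, a3 = 9; 7 ≤ 9 (want >)  ✘
(5) values 11, 7, 1, 9 are pairwise distinct  ✔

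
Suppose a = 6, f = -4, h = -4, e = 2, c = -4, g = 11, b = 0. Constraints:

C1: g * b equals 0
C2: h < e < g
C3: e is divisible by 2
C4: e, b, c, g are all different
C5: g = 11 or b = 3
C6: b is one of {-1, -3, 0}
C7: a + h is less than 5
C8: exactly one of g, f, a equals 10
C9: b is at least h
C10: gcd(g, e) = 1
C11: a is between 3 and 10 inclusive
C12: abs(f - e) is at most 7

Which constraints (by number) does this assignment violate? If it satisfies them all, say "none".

Violated: 8.

C1: g * b = 11 * 0 = 0 — holds.
C2: values -4 < 2 < 11 — holds.
C3: 2 / 2 = 1, so 2 divides 2 — holds.
C4: values 2, 0, -4, 11 are pairwise distinct — holds.
C5: g = 11 = 11 (first disjunct) — holds.
C6: b = 0 is in {-1, -3, 0} — holds.
C7: a + h = 6 + (-4) = 2; 2 < 5 — holds.
C8: g=11, f=-4, a=6; 0 of them equal 10, not exactly one — does not hold.
C9: b = 0, h = -4; 0 ≥ -4 — holds.
C10: gcd(11, 2) = 1 — holds.
C11: a = 6 lies in [3, 10] — holds.
C12: abs(-4 - 2) = 6; 6 ≤ 7 — holds.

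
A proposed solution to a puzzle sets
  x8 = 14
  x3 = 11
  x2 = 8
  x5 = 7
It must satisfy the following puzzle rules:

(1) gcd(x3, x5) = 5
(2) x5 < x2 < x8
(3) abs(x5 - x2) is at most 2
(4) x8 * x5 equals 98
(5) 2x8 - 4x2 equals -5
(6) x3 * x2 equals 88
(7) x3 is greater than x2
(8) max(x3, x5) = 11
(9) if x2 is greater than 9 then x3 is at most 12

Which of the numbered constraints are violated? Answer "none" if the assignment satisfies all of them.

The assignment fails constraints 1 and 5.

(1) gcd(11, 7) = 1, not 5 — violated.
(2) values 7 < 8 < 14 — satisfied.
(3) abs(7 - 8) = 1; 1 ≤ 2 — satisfied.
(4) x8 * x5 = 14 * 7 = 98 — satisfied.
(5) 2x8 - 4x2 = 2(14) - 4(8) = -4, not -5 — violated.
(6) x3 * x2 = 11 * 8 = 88 — satisfied.
(7) x3 = 11, x2 = 8; 11 > 8 — satisfied.
(8) max(11, 7) = 11 — satisfied.
(9) x2 = 8, not > 9; antecedent false, conditional vacuously true — satisfied.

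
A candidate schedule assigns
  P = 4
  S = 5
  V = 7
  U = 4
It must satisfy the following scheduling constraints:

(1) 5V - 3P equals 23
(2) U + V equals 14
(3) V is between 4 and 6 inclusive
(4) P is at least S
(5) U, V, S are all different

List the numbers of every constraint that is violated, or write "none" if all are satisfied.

Constraints 2, 3, and 4 are violated.

(1) 5V - 3P = 5(7) - 3(4) = 23  OK
(2) U + V = 4 + 7 = 11, not 14  FAIL
(3) V = 7 is outside [4, 6]  FAIL
(4) P = 4, S = 5; 4 < 5 (want ≥)  FAIL
(5) values 4, 7, 5 are pairwise distinct  OK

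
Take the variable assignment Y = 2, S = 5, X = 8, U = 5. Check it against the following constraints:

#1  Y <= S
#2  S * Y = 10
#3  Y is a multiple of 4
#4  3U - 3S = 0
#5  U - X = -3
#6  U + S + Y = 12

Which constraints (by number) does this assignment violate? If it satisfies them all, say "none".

Violated: 3.

#1 Y = 2, S = 5; 2 ≤ 5 — holds.
#2 S * Y = 5 * 2 = 10 — holds.
#3 2 = 4*0 + 2, so 4 does not divide 2 — does not hold.
#4 3U - 3S = 3(5) - 3(5) = 0 — holds.
#5 U - X = 5 - 8 = -3 — holds.
#6 U + S + Y = 5 + 5 + 2 = 12 — holds.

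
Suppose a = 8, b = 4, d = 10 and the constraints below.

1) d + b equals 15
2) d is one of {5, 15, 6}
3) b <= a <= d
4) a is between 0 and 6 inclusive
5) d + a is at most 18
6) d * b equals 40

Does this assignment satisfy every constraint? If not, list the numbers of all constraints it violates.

1) d + b = 10 + 4 = 14, not 15 — does not hold.
2) d = 10 is not in {5, 15, 6} — does not hold.
3) values 4 <= 8 <= 10 — holds.
4) a = 8 is outside [0, 6] — does not hold.
5) d + a = 10 + 8 = 18; 18 ≤ 18 — holds.
6) d * b = 10 * 4 = 40 — holds.

Constraints 1, 2, and 4 do not hold.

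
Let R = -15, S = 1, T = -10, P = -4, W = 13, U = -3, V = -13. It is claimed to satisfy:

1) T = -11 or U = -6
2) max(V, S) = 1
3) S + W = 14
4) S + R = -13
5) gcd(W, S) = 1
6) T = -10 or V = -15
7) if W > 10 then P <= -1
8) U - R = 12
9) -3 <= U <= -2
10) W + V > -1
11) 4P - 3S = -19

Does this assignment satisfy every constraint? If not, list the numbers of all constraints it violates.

1) T = -10 ≠ -11 and U = -3 ≠ -6; both disjuncts false  ✘
2) max(-13, 1) = 1  ✔
3) S + W = 1 + 13 = 14  ✔
4) S + R = 1 + (-15) = -14, not -13  ✘
5) gcd(13, 1) = 1  ✔
6) T = -10 = -10 (first disjunct)  ✔
7) W = 13 > 10, so we need P ≤ -1; P = -4 ≤ -1  ✔
8) U - R = -3 - (-15) = 12  ✔
9) U = -3 lies in [-3, -2]  ✔
10) W + V = 13 + (-13) = 0; 0 > -1  ✔
11) 4P - 3S = 4(-4) - 3(1) = -19  ✔

No — constraints 1, 4 are not satisfied.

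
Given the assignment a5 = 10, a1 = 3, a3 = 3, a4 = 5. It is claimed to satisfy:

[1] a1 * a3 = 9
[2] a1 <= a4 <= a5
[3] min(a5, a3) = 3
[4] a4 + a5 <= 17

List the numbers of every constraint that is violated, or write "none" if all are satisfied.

[1] a1 * a3 = 3 * 3 = 9  ✓
[2] values 3 <= 5 <= 10  ✓
[3] min(10, 3) = 3  ✓
[4] a4 + a5 = 5 + 10 = 15; 15 ≤ 17  ✓

None — every constraint holds.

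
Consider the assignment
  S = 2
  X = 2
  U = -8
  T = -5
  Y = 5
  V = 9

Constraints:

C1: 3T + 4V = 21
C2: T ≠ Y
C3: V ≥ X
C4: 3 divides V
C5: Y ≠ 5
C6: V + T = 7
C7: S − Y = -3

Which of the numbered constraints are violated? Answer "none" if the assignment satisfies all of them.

C1: 3T + 4V = 3(-5) + 4(9) = 21 — holds.
C2: T = -5, Y = 5; distinct — holds.
C3: V = 9, X = 2; 9 ≥ 2 — holds.
C4: 9 / 3 = 3, so 3 divides 9 — holds.
C5: Y = 5, but 5 is required to differ — does not hold.
C6: V + T = 9 + (-5) = 4, not 7 — does not hold.
C7: S − Y = 2 − 5 = -3 — holds.

Constraints 5 and 6 do not hold.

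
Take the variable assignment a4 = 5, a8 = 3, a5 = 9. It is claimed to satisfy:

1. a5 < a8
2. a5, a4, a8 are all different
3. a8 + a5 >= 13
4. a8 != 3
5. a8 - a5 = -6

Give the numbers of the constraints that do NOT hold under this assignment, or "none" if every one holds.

Constraints 1, 3, and 4 are violated.

1. a5 = 9, a8 = 3; 9 ≥ 3 (want <)  false
2. values 9, 5, 3 are pairwise distinct  true
3. a8 + a5 = 3 + 9 = 12; 12 < 13, bound 13 not met  false
4. a8 = 3, but 3 is required to differ  false
5. a8 - a5 = 3 - 9 = -6  true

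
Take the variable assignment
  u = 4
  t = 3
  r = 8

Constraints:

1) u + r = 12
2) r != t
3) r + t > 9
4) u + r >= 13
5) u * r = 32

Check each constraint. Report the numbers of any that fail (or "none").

Constraint 4 is violated.

1) u + r = 4 + 8 = 12 — holds.
2) r = 8, t = 3; distinct — holds.
3) r + t = 8 + 3 = 11; 11 > 9 — holds.
4) u + r = 4 + 8 = 12; 12 < 13, bound 13 not met — does not hold.
5) u * r = 4 * 8 = 32 — holds.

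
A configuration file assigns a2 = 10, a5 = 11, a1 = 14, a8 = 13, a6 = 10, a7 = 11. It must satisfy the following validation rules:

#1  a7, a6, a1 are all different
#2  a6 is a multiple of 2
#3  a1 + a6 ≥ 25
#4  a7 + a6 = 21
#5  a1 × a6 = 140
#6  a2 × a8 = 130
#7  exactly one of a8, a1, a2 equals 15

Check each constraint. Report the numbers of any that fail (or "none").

Constraints 3, 7 are violated.

#1 values 11, 10, 14 are pairwise distinct  holds
#2 10 / 2 = 5, so 2 divides 10  holds
#3 a1 + a6 = 14 + 10 = 24; 24 < 25, bound 25 not met  fails
#4 a7 + a6 = 11 + 10 = 21  holds
#5 a1 × a6 = 14 × 10 = 140  holds
#6 a2 × a8 = 10 × 13 = 130  holds
#7 a8=13, a1=14, a2=10; 0 of them equal 15, not exactly one  fails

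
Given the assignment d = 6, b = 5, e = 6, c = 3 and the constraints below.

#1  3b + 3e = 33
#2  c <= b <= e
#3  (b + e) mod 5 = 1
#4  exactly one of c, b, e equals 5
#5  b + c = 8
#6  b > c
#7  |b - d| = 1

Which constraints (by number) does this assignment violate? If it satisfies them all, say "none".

#1 3b + 3e = 3(5) + 3(6) = 33 — OK.
#2 values 3 <= 5 <= 6 — OK.
#3 b + e = 11; 11 mod 5 = 1 — OK.
#4 c=3, b=5, e=6; 1 of them equals 5 — OK.
#5 b + c = 5 + 3 = 8 — OK.
#6 b = 5, c = 3; 5 > 3 — OK.
#7 |5 - 6| = 1 — OK.

The assignment satisfies every constraint.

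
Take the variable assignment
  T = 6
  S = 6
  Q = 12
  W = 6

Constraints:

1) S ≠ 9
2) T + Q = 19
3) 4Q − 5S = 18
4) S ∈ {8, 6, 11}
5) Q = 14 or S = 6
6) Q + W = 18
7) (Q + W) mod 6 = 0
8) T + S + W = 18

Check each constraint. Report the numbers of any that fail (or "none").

1) S = 6, and 6 ≠ 9  holds
2) T + Q = 6 + 12 = 18, not 19  fails
3) 4Q − 5S = 4(12) − 5(6) = 18  holds
4) S = 6 is in {8, 6, 11}  holds
5) Q = 12 ≠ 14, but S = 6 = 6 (second disjunct)  holds
6) Q + W = 12 + 6 = 18  holds
7) Q + W = 18; 18 mod 6 = 0  holds
8) T + S + W = 6 + 6 + 6 = 18  holds

No — constraint 2 is not satisfied.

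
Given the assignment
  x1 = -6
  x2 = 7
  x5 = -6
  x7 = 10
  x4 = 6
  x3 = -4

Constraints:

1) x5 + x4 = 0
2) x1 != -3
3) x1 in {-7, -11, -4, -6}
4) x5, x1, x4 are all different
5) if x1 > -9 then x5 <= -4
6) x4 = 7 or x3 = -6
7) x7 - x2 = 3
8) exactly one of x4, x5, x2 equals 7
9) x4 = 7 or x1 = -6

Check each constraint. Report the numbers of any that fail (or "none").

1) x5 + x4 = -6 + 6 = 0  true
2) x1 = -6, and -6 ≠ -3  true
3) x1 = -6 is in {-7, -11, -4, -6}  true
4) x5 = x1 = -6, not all different  false
5) x1 = -6 > -9, so we need x5 ≤ -4; x5 = -6 ≤ -4  true
6) x4 = 6 ≠ 7 and x3 = -4 ≠ -6; both disjuncts false  false
7) x7 - x2 = 10 - 7 = 3  true
8) x4=6, x5=-6, x2=7; 1 of them equals 7  true
9) x4 = 6 ≠ 7, but x1 = -6 = -6 (second disjunct)  true

Constraints 4 and 6 do not hold.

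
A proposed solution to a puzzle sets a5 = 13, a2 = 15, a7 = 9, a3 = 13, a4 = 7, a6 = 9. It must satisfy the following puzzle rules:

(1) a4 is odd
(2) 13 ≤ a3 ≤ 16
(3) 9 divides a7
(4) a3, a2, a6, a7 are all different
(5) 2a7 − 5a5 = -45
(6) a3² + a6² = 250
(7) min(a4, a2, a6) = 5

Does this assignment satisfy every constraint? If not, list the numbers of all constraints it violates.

Constraints 4, 5, and 7 do not hold.

(1) a4 = 7 is odd — OK.
(2) a3 = 13 lies in [13, 16] — OK.
(3) 9 / 9 = 1, so 9 divides 9 — OK.
(4) a6 = a7 = 9, not all different — violated.
(5) 2a7 − 5a5 = 2(9) − 5(13) = -47, not -45 — violated.
(6) a3² + a6² = 13² + 9² = 169 + 81 = 250 — OK.
(7) min(7, 15, 9) = 7, not 5 — violated.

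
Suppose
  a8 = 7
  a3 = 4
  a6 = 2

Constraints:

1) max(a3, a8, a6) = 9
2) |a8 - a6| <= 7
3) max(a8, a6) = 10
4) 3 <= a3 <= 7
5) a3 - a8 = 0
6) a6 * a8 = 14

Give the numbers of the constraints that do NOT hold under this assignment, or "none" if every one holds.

The assignment fails constraints 1, 3, and 5.

1) max(4, 7, 2) = 7, not 9 — violated.
2) |7 - 2| = 5; 5 ≤ 7 — OK.
3) max(7, 2) = 7, not 10 — violated.
4) a3 = 4 lies in [3, 7] — OK.
5) a3 - a8 = 4 - 7 = -3, not 0 — violated.
6) a6 * a8 = 2 * 7 = 14 — OK.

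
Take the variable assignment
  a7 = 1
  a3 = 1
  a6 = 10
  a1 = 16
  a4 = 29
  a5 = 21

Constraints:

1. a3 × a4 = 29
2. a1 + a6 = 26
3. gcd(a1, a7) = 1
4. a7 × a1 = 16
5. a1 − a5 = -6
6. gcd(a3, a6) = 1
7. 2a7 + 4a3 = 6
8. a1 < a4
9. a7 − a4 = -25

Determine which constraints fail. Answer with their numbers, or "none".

1. a3 × a4 = 1 × 29 = 29  true
2. a1 + a6 = 16 + 10 = 26  true
3. gcd(16, 1) = 1  true
4. a7 × a1 = 1 × 16 = 16  true
5. a1 − a5 = 16 − 21 = -5, not -6  false
6. gcd(1, 10) = 1  true
7. 2a7 + 4a3 = 2(1) + 4(1) = 6  true
8. a1 = 16, a4 = 29; 16 < 29  true
9. a7 − a4 = 1 − 29 = -28, not -25  false

Constraints 5 and 9 are violated.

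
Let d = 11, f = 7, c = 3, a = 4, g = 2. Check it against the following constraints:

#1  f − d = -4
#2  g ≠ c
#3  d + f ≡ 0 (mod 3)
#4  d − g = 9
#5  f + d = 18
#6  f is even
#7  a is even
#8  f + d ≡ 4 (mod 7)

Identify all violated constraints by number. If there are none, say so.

Violated: 6.

#1 f − d = 7 − 11 = -4  holds
#2 g = 2, c = 3; distinct  holds
#3 d + f = 18; 18 mod 3 = 0  holds
#4 d − g = 11 − 2 = 9  holds
#5 f + d = 7 + 11 = 18  holds
#6 f = 7 is odd  fails
#7 a = 4 is even  holds
#8 f + d = 18; 18 mod 7 = 4  holds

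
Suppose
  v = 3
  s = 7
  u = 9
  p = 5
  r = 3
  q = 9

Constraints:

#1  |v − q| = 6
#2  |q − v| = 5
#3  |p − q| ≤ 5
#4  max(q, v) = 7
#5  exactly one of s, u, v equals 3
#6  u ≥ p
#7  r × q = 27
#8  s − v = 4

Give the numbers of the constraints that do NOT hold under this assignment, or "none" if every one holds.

#1 |3 − 9| = 6 — OK.
#2 |9 − 3| = 6, not 5 — violated.
#3 |5 − 9| = 4; 4 ≤ 5 — OK.
#4 max(9, 3) = 9, not 7 — violated.
#5 s=7, u=9, v=3; 1 of them equals 3 — OK.
#6 u = 9, p = 5; 9 ≥ 5 — OK.
#7 r × q = 3 × 9 = 27 — OK.
#8 s − v = 7 − 3 = 4 — OK.

Constraints 2 and 4 are violated.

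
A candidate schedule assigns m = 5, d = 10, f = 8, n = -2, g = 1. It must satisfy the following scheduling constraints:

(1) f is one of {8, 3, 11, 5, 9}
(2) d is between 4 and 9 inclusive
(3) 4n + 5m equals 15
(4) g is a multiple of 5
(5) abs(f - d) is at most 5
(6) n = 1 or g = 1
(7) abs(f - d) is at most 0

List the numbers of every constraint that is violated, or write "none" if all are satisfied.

(1) f = 8 is in {8, 3, 11, 5, 9} — holds.
(2) d = 10 is outside [4, 9] — does not hold.
(3) 4n + 5m = 4(-2) + 5(5) = 17, not 15 — does not hold.
(4) 1 = 5*0 + 1, so 5 does not divide 1 — does not hold.
(5) abs(8 - 10) = 2; 2 ≤ 5 — holds.
(6) n = -2 ≠ 1, but g = 1 = 1 (second disjunct) — holds.
(7) abs(8 - 10) = 2; 2 > 0, exceeds bound 0 — does not hold.

Constraints 2, 3, 4, 7 are violated.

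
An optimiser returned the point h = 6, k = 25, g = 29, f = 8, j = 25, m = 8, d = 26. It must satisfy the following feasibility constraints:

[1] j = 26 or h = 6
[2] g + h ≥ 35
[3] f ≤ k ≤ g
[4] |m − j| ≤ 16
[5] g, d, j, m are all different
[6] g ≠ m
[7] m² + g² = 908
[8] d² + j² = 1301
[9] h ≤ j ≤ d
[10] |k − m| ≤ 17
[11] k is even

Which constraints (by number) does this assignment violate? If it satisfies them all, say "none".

Violated: 4, 7, and 11.

[1] j = 25 ≠ 26, but h = 6 = 6 (second disjunct)  ✔
[2] g + h = 29 + 6 = 35; 35 ≥ 35  ✔
[3] values 8 ≤ 25 ≤ 29  ✔
[4] |8 − 25| = 17; 17 > 16, exceeds bound 16  ✘
[5] values 29, 26, 25, 8 are pairwise distinct  ✔
[6] g = 29, m = 8; distinct  ✔
[7] m² + g² = 8² + 29² = 64 + 841 = 905, not 908  ✘
[8] d² + j² = 26² + 25² = 676 + 625 = 1301  ✔
[9] values 6 ≤ 25 ≤ 26  ✔
[10] |25 − 8| = 17; 17 ≤ 17  ✔
[11] k = 25 is odd  ✘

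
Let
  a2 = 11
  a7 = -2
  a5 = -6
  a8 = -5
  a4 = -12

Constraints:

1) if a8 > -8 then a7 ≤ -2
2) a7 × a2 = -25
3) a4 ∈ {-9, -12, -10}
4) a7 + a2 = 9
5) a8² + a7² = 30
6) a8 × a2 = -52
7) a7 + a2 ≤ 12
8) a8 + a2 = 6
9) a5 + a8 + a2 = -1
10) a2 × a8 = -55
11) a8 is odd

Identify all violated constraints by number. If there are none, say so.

The assignment fails constraints 2, 5, 6, 9.

1) a8 = -5 > -8, so we need a7 ≤ -2; a7 = -2 ≤ -2  OK
2) a7 × a2 = -2 × 11 = -22, not -25  FAIL
3) a4 = -12 is in {-9, -12, -10}  OK
4) a7 + a2 = -2 + 11 = 9  OK
5) a8² + a7² = (-5)² + (-2)² = 25 + 4 = 29, not 30  FAIL
6) a8 × a2 = -5 × 11 = -55, not -52  FAIL
7) a7 + a2 = -2 + 11 = 9; 9 ≤ 12  OK
8) a8 + a2 = -5 + 11 = 6  OK
9) a5 + a8 + a2 = -6 + (-5) + 11 = 0, not -1  FAIL
10) a2 × a8 = 11 × (-5) = -55  OK
11) a8 = -5 is odd  OK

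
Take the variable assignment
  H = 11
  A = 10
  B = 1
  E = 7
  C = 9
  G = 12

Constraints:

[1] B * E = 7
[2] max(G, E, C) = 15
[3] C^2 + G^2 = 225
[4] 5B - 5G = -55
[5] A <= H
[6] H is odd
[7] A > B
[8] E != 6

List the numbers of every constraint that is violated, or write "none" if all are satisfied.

Constraint 2 is violated.

[1] B * E = 1 * 7 = 7 — holds.
[2] max(12, 7, 9) = 12, not 15 — fails.
[3] C^2 + G^2 = 9^2 + 12^2 = 81 + 144 = 225 — holds.
[4] 5B - 5G = 5(1) - 5(12) = -55 — holds.
[5] A = 10, H = 11; 10 ≤ 11 — holds.
[6] H = 11 is odd — holds.
[7] A = 10, B = 1; 10 > 1 — holds.
[8] E = 7, and 7 ≠ 6 — holds.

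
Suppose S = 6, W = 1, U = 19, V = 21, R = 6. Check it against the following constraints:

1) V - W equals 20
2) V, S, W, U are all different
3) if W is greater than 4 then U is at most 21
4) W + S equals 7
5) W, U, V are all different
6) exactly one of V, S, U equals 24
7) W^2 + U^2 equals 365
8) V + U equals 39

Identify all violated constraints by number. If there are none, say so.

1) V - W = 21 - 1 = 20 — OK.
2) values 21, 6, 1, 19 are pairwise distinct — OK.
3) W = 1, not > 4; antecedent false, conditional vacuously true — OK.
4) W + S = 1 + 6 = 7 — OK.
5) values 1, 19, 21 are pairwise distinct — OK.
6) V=21, S=6, U=19; 0 of them equal 24, not exactly one — violated.
7) W^2 + U^2 = 1^2 + 19^2 = 1 + 361 = 362, not 365 — violated.
8) V + U = 21 + 19 = 40, not 39 — violated.

No — constraints 6, 7, and 8 are not satisfied.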